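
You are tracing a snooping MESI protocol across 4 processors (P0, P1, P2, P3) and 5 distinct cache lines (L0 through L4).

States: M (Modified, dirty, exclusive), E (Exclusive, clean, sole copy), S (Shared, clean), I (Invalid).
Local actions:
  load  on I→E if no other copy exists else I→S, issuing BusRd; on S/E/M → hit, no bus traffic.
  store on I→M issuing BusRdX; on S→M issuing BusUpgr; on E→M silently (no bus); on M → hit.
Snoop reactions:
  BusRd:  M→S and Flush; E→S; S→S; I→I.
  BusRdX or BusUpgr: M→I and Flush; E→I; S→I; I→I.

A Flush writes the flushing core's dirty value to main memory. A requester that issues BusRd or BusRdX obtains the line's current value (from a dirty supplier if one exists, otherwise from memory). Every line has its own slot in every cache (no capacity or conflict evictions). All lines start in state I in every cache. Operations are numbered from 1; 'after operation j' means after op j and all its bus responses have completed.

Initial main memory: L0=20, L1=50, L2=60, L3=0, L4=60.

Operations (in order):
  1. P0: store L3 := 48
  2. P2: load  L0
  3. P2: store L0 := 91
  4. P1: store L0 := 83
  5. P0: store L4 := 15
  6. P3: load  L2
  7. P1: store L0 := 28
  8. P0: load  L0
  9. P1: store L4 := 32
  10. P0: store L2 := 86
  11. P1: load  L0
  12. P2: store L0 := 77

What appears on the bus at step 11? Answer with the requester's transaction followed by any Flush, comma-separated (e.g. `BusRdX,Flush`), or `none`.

bus = none

  op1 P0: store L3 := 48 → M/I/I/I on L3; bus BusRdX; mem=0
  op2 P2: load  L0 → I/I/E/I on L0; bus BusRd; mem=20
  op3 P2: store L0 := 91 → I/I/M/I on L0; bus (none); mem=20
  op4 P1: store L0 := 83 → I/M/I/I on L0; bus BusRdX Flush; mem=91
  op5 P0: store L4 := 15 → M/I/I/I on L4; bus BusRdX; mem=60
  op6 P3: load  L2 → I/I/I/E on L2; bus BusRd; mem=60
  op7 P1: store L0 := 28 → I/M/I/I on L0; bus (none); mem=91
  op8 P0: load  L0 → S/S/I/I on L0; bus BusRd Flush; mem=28
  op9 P1: store L4 := 32 → I/M/I/I on L4; bus BusRdX Flush; mem=15
  op10 P0: store L2 := 86 → M/I/I/I on L2; bus BusRdX; mem=60
  op11 P1: load  L0 → S/S/I/I on L0; bus (none); mem=28
  op12 P2: store L0 := 77 → I/I/M/I on L0; bus BusRdX; mem=28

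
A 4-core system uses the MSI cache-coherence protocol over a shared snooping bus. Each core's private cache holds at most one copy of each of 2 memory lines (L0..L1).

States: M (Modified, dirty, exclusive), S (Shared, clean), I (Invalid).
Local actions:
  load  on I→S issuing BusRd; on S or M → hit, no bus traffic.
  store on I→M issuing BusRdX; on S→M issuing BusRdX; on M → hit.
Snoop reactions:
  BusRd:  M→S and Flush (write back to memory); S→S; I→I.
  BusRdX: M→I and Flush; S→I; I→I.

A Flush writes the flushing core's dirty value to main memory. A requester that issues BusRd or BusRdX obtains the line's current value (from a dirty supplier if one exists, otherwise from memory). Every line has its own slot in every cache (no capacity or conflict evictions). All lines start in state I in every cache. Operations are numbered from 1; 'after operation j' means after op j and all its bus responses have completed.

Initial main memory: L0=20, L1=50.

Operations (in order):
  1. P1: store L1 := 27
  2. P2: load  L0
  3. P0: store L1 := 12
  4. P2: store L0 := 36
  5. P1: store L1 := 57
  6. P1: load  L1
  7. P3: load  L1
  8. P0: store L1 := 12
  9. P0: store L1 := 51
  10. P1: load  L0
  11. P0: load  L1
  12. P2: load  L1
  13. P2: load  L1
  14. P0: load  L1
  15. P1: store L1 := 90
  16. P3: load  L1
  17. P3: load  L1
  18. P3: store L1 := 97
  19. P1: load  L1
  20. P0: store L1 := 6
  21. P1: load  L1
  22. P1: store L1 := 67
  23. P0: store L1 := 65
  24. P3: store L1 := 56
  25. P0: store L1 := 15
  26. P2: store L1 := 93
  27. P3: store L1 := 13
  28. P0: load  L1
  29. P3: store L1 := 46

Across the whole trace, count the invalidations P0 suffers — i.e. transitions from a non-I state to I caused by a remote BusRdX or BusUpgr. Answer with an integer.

step 1: P1: store L1 := 27  ⟶  IMII  (L1)  txn=BusRdX  M[L1]=50
step 2: P2: load  L0  ⟶  IISI  (L0)  txn=BusRd  M[L0]=20
step 3: P0: store L1 := 12  ⟶  MIII  (L1)  txn=BusRdX+Flush  M[L1]=27
step 4: P2: store L0 := 36  ⟶  IIMI  (L0)  txn=BusRdX  M[L0]=20
step 5: P1: store L1 := 57  ⟶  IMII  (L1)  txn=BusRdX+Flush  M[L1]=12
step 6: P1: load  L1  ⟶  IMII  (L1)  txn=∅  M[L1]=12
step 7: P3: load  L1  ⟶  ISIS  (L1)  txn=BusRd+Flush  M[L1]=57
step 8: P0: store L1 := 12  ⟶  MIII  (L1)  txn=BusRdX  M[L1]=57
step 9: P0: store L1 := 51  ⟶  MIII  (L1)  txn=∅  M[L1]=57
step 10: P1: load  L0  ⟶  ISSI  (L0)  txn=BusRd+Flush  M[L0]=36
step 11: P0: load  L1  ⟶  MIII  (L1)  txn=∅  M[L1]=57
step 12: P2: load  L1  ⟶  SISI  (L1)  txn=BusRd+Flush  M[L1]=51
step 13: P2: load  L1  ⟶  SISI  (L1)  txn=∅  M[L1]=51
step 14: P0: load  L1  ⟶  SISI  (L1)  txn=∅  M[L1]=51
step 15: P1: store L1 := 90  ⟶  IMII  (L1)  txn=BusRdX  M[L1]=51
step 16: P3: load  L1  ⟶  ISIS  (L1)  txn=BusRd+Flush  M[L1]=90
step 17: P3: load  L1  ⟶  ISIS  (L1)  txn=∅  M[L1]=90
step 18: P3: store L1 := 97  ⟶  IIIM  (L1)  txn=BusRdX  M[L1]=90
step 19: P1: load  L1  ⟶  ISIS  (L1)  txn=BusRd+Flush  M[L1]=97
step 20: P0: store L1 := 6  ⟶  MIII  (L1)  txn=BusRdX  M[L1]=97
step 21: P1: load  L1  ⟶  SSII  (L1)  txn=BusRd+Flush  M[L1]=6
step 22: P1: store L1 := 67  ⟶  IMII  (L1)  txn=BusRdX  M[L1]=6
step 23: P0: store L1 := 65  ⟶  MIII  (L1)  txn=BusRdX+Flush  M[L1]=67
step 24: P3: store L1 := 56  ⟶  IIIM  (L1)  txn=BusRdX+Flush  M[L1]=65
step 25: P0: store L1 := 15  ⟶  MIII  (L1)  txn=BusRdX+Flush  M[L1]=56
step 26: P2: store L1 := 93  ⟶  IIMI  (L1)  txn=BusRdX+Flush  M[L1]=15
step 27: P3: store L1 := 13  ⟶  IIIM  (L1)  txn=BusRdX+Flush  M[L1]=93
step 28: P0: load  L1  ⟶  SIIS  (L1)  txn=BusRd+Flush  M[L1]=13
step 29: P3: store L1 := 46  ⟶  IIIM  (L1)  txn=BusRdX  M[L1]=13

invalidations = 6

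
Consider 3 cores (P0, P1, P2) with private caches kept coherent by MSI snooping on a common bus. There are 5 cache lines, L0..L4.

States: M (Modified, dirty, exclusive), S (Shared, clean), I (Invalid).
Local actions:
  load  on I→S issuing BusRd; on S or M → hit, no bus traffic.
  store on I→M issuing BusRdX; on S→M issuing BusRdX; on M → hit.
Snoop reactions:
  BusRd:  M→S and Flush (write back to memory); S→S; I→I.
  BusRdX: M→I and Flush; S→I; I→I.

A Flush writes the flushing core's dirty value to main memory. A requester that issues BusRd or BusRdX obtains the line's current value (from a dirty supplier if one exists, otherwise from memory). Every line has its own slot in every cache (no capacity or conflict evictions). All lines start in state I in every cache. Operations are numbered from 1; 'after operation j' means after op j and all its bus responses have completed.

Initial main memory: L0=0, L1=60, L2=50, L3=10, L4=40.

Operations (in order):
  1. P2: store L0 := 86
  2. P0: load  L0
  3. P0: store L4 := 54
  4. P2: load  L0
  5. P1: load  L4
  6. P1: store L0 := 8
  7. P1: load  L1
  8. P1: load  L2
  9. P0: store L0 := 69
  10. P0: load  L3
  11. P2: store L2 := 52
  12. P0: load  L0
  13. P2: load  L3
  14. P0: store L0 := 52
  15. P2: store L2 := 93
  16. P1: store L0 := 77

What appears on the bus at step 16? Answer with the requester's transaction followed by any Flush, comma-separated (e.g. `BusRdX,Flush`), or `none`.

bus = BusRdX,Flush

  op1 P2: store L0 := 86 → I/I/M on L0; bus BusRdX; mem=0
  op2 P0: load  L0 → S/I/S on L0; bus BusRd Flush; mem=86
  op3 P0: store L4 := 54 → M/I/I on L4; bus BusRdX; mem=40
  op4 P2: load  L0 → S/I/S on L0; bus (none); mem=86
  op5 P1: load  L4 → S/S/I on L4; bus BusRd Flush; mem=54
  op6 P1: store L0 := 8 → I/M/I on L0; bus BusRdX; mem=86
  op7 P1: load  L1 → I/S/I on L1; bus BusRd; mem=60
  op8 P1: load  L2 → I/S/I on L2; bus BusRd; mem=50
  op9 P0: store L0 := 69 → M/I/I on L0; bus BusRdX Flush; mem=8
  op10 P0: load  L3 → S/I/I on L3; bus BusRd; mem=10
  op11 P2: store L2 := 52 → I/I/M on L2; bus BusRdX; mem=50
  op12 P0: load  L0 → M/I/I on L0; bus (none); mem=8
  op13 P2: load  L3 → S/I/S on L3; bus BusRd; mem=10
  op14 P0: store L0 := 52 → M/I/I on L0; bus (none); mem=8
  op15 P2: store L2 := 93 → I/I/M on L2; bus (none); mem=50
  op16 P1: store L0 := 77 → I/M/I on L0; bus BusRdX Flush; mem=52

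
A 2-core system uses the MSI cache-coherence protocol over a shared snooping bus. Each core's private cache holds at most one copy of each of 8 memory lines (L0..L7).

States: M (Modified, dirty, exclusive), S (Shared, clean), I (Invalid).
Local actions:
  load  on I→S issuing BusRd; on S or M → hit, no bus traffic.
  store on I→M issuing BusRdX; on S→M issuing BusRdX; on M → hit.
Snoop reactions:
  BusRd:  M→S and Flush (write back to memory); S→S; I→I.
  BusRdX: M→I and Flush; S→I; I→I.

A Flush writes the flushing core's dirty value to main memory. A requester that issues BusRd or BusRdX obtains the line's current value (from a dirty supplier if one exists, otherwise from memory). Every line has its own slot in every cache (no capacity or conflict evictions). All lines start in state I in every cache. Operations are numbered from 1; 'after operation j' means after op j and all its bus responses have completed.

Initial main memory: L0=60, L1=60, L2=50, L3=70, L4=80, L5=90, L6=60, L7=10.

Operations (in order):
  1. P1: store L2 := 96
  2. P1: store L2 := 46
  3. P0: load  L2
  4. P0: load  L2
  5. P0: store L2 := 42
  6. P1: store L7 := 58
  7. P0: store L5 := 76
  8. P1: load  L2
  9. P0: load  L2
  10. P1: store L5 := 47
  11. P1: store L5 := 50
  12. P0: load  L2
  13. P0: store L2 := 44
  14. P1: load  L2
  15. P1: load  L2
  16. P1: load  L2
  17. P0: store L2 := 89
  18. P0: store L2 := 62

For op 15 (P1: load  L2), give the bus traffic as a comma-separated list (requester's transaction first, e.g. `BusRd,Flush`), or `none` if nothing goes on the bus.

1. P1: store L2 := 96  bus=[BusRdX]  L2: P0=I P1=M  mem[L2]=50
2. P1: store L2 := 46  bus=[-]  L2: P0=I P1=M  mem[L2]=50
3. P0: load  L2  bus=[BusRd,Flush]  L2: P0=S P1=S  mem[L2]=46
4. P0: load  L2  bus=[-]  L2: P0=S P1=S  mem[L2]=46
5. P0: store L2 := 42  bus=[BusRdX]  L2: P0=M P1=I  mem[L2]=46
6. P1: store L7 := 58  bus=[BusRdX]  L7: P0=I P1=M  mem[L7]=10
7. P0: store L5 := 76  bus=[BusRdX]  L5: P0=M P1=I  mem[L5]=90
8. P1: load  L2  bus=[BusRd,Flush]  L2: P0=S P1=S  mem[L2]=42
9. P0: load  L2  bus=[-]  L2: P0=S P1=S  mem[L2]=42
10. P1: store L5 := 47  bus=[BusRdX,Flush]  L5: P0=I P1=M  mem[L5]=76
11. P1: store L5 := 50  bus=[-]  L5: P0=I P1=M  mem[L5]=76
12. P0: load  L2  bus=[-]  L2: P0=S P1=S  mem[L2]=42
13. P0: store L2 := 44  bus=[BusRdX]  L2: P0=M P1=I  mem[L2]=42
14. P1: load  L2  bus=[BusRd,Flush]  L2: P0=S P1=S  mem[L2]=44
15. P1: load  L2  bus=[-]  L2: P0=S P1=S  mem[L2]=44
16. P1: load  L2  bus=[-]  L2: P0=S P1=S  mem[L2]=44
17. P0: store L2 := 89  bus=[BusRdX]  L2: P0=M P1=I  mem[L2]=44
18. P0: store L2 := 62  bus=[-]  L2: P0=M P1=I  mem[L2]=44

bus = none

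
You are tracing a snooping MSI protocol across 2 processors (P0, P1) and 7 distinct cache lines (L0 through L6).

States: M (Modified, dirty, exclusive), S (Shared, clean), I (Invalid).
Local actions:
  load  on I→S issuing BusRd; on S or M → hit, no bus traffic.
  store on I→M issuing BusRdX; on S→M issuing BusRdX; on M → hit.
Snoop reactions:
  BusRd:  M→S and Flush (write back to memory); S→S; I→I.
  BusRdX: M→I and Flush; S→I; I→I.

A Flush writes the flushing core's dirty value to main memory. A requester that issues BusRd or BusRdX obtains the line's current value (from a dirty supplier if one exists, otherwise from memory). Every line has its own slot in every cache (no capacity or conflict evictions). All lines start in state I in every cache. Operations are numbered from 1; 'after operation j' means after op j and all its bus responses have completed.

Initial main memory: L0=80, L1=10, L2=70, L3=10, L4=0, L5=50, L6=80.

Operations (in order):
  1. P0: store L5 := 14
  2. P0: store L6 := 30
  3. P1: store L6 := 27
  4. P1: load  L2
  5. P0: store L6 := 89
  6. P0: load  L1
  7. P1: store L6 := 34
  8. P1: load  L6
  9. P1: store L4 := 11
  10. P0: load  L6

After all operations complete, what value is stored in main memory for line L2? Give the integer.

memory[L2] = 70

[1] P0: store L5 := 14 | P0:M(14), P1:I | bus: BusRdX
[2] P0: store L6 := 30 | P0:M(30), P1:I | bus: BusRdX
[3] P1: store L6 := 27 | P0:I, P1:M(27) | bus: BusRdX,Flush
[4] P1: load  L2 | P0:I, P1:S(70) | bus: BusRd
[5] P0: store L6 := 89 | P0:M(89), P1:I | bus: BusRdX,Flush
[6] P0: load  L1 | P0:S(10), P1:I | bus: BusRd
[7] P1: store L6 := 34 | P0:I, P1:M(34) | bus: BusRdX,Flush
[8] P1: load  L6 | P0:I, P1:M(34) | bus: none
[9] P1: store L4 := 11 | P0:I, P1:M(11) | bus: BusRdX
[10] P0: load  L6 | P0:S(34), P1:S(34) | bus: BusRd,Flush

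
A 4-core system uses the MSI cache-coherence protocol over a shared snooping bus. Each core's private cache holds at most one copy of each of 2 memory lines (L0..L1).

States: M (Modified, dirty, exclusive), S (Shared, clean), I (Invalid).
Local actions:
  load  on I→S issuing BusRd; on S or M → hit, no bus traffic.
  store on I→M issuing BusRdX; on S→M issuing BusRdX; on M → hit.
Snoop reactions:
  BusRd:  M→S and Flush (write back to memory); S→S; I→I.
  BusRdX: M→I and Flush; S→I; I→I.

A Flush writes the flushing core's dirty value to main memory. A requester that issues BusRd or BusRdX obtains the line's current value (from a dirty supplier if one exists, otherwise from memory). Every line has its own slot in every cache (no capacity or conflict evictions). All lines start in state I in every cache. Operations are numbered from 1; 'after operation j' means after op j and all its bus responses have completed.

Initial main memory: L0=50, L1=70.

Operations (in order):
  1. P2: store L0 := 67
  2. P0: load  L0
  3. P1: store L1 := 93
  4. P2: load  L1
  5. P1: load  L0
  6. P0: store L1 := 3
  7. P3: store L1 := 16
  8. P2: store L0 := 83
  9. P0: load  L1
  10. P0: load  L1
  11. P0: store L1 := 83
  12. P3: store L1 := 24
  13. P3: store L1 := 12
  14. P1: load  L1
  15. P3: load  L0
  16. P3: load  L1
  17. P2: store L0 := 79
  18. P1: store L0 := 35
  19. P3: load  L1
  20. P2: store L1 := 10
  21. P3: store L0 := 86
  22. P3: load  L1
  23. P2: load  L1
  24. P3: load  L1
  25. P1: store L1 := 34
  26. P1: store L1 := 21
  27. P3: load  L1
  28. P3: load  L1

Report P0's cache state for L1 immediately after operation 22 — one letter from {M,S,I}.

state = I

1. P2: store L0 := 67  bus=[BusRdX]  L0: P0=I P1=I P2=M P3=I  mem[L0]=50
2. P0: load  L0  bus=[BusRd,Flush]  L0: P0=S P1=I P2=S P3=I  mem[L0]=67
3. P1: store L1 := 93  bus=[BusRdX]  L1: P0=I P1=M P2=I P3=I  mem[L1]=70
4. P2: load  L1  bus=[BusRd,Flush]  L1: P0=I P1=S P2=S P3=I  mem[L1]=93
5. P1: load  L0  bus=[BusRd]  L0: P0=S P1=S P2=S P3=I  mem[L0]=67
6. P0: store L1 := 3  bus=[BusRdX]  L1: P0=M P1=I P2=I P3=I  mem[L1]=93
7. P3: store L1 := 16  bus=[BusRdX,Flush]  L1: P0=I P1=I P2=I P3=M  mem[L1]=3
8. P2: store L0 := 83  bus=[BusRdX]  L0: P0=I P1=I P2=M P3=I  mem[L0]=67
9. P0: load  L1  bus=[BusRd,Flush]  L1: P0=S P1=I P2=I P3=S  mem[L1]=16
10. P0: load  L1  bus=[-]  L1: P0=S P1=I P2=I P3=S  mem[L1]=16
11. P0: store L1 := 83  bus=[BusRdX]  L1: P0=M P1=I P2=I P3=I  mem[L1]=16
12. P3: store L1 := 24  bus=[BusRdX,Flush]  L1: P0=I P1=I P2=I P3=M  mem[L1]=83
13. P3: store L1 := 12  bus=[-]  L1: P0=I P1=I P2=I P3=M  mem[L1]=83
14. P1: load  L1  bus=[BusRd,Flush]  L1: P0=I P1=S P2=I P3=S  mem[L1]=12
15. P3: load  L0  bus=[BusRd,Flush]  L0: P0=I P1=I P2=S P3=S  mem[L0]=83
16. P3: load  L1  bus=[-]  L1: P0=I P1=S P2=I P3=S  mem[L1]=12
17. P2: store L0 := 79  bus=[BusRdX]  L0: P0=I P1=I P2=M P3=I  mem[L0]=83
18. P1: store L0 := 35  bus=[BusRdX,Flush]  L0: P0=I P1=M P2=I P3=I  mem[L0]=79
19. P3: load  L1  bus=[-]  L1: P0=I P1=S P2=I P3=S  mem[L1]=12
20. P2: store L1 := 10  bus=[BusRdX]  L1: P0=I P1=I P2=M P3=I  mem[L1]=12
21. P3: store L0 := 86  bus=[BusRdX,Flush]  L0: P0=I P1=I P2=I P3=M  mem[L0]=35
22. P3: load  L1  bus=[BusRd,Flush]  L1: P0=I P1=I P2=S P3=S  mem[L1]=10
23. P2: load  L1  bus=[-]  L1: P0=I P1=I P2=S P3=S  mem[L1]=10
24. P3: load  L1  bus=[-]  L1: P0=I P1=I P2=S P3=S  mem[L1]=10
25. P1: store L1 := 34  bus=[BusRdX]  L1: P0=I P1=M P2=I P3=I  mem[L1]=10
26. P1: store L1 := 21  bus=[-]  L1: P0=I P1=M P2=I P3=I  mem[L1]=10
27. P3: load  L1  bus=[BusRd,Flush]  L1: P0=I P1=S P2=I P3=S  mem[L1]=21
28. P3: load  L1  bus=[-]  L1: P0=I P1=S P2=I P3=S  mem[L1]=21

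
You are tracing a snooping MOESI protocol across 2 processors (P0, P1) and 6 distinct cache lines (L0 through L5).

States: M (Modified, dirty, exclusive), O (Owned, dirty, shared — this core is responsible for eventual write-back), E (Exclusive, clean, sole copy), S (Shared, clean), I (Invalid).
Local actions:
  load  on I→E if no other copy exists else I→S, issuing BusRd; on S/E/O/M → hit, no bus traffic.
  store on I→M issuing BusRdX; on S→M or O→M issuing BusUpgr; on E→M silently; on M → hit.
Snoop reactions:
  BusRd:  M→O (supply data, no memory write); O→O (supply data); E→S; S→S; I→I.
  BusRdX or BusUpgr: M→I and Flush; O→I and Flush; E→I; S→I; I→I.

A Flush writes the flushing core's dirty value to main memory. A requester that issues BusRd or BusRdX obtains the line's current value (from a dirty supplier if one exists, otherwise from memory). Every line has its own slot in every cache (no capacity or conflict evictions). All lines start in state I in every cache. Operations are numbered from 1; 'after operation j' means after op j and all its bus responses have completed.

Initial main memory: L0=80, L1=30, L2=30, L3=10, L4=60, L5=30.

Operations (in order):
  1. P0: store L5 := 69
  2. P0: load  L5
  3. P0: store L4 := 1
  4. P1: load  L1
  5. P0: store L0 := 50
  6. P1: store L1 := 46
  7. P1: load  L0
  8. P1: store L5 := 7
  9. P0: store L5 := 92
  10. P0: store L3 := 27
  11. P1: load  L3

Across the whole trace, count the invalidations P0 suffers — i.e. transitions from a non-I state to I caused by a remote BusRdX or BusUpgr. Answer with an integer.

invalidations = 1

step 1: P0: store L5 := 69  ⟶  MI  (L5)  txn=BusRdX  M[L5]=30
step 2: P0: load  L5  ⟶  MI  (L5)  txn=∅  M[L5]=30
step 3: P0: store L4 := 1  ⟶  MI  (L4)  txn=BusRdX  M[L4]=60
step 4: P1: load  L1  ⟶  IE  (L1)  txn=BusRd  M[L1]=30
step 5: P0: store L0 := 50  ⟶  MI  (L0)  txn=BusRdX  M[L0]=80
step 6: P1: store L1 := 46  ⟶  IM  (L1)  txn=∅  M[L1]=30
step 7: P1: load  L0  ⟶  OS  (L0)  txn=BusRd  M[L0]=80
step 8: P1: store L5 := 7  ⟶  IM  (L5)  txn=BusRdX+Flush  M[L5]=69
step 9: P0: store L5 := 92  ⟶  MI  (L5)  txn=BusRdX+Flush  M[L5]=7
step 10: P0: store L3 := 27  ⟶  MI  (L3)  txn=BusRdX  M[L3]=10
step 11: P1: load  L3  ⟶  OS  (L3)  txn=BusRd  M[L3]=10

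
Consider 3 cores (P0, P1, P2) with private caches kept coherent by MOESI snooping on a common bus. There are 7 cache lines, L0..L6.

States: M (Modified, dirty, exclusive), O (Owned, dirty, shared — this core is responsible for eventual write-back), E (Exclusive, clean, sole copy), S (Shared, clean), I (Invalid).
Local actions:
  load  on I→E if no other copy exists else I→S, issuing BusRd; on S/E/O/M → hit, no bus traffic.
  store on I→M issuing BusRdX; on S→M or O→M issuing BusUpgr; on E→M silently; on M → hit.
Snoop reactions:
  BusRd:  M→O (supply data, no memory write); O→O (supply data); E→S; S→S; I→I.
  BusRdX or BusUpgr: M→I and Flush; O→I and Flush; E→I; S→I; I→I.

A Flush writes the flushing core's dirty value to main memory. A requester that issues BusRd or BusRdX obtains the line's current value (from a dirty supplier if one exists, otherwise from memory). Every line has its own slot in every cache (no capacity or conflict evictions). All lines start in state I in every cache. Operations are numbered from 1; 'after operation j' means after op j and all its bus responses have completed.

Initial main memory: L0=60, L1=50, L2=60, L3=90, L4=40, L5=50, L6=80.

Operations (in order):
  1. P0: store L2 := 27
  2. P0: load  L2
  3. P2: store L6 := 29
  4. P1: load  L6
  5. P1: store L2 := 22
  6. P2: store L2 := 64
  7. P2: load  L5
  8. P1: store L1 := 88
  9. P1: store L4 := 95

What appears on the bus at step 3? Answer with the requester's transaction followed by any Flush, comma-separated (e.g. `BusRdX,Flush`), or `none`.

bus = BusRdX

[1] P0: store L2 := 27 | P0:M(27), P1:I, P2:I | bus: BusRdX
[2] P0: load  L2 | P0:M(27), P1:I, P2:I | bus: none
[3] P2: store L6 := 29 | P0:I, P1:I, P2:M(29) | bus: BusRdX
[4] P1: load  L6 | P0:I, P1:S(29), P2:O(29) | bus: BusRd
[5] P1: store L2 := 22 | P0:I, P1:M(22), P2:I | bus: BusRdX,Flush
[6] P2: store L2 := 64 | P0:I, P1:I, P2:M(64) | bus: BusRdX,Flush
[7] P2: load  L5 | P0:I, P1:I, P2:E(50) | bus: BusRd
[8] P1: store L1 := 88 | P0:I, P1:M(88), P2:I | bus: BusRdX
[9] P1: store L4 := 95 | P0:I, P1:M(95), P2:I | bus: BusRdX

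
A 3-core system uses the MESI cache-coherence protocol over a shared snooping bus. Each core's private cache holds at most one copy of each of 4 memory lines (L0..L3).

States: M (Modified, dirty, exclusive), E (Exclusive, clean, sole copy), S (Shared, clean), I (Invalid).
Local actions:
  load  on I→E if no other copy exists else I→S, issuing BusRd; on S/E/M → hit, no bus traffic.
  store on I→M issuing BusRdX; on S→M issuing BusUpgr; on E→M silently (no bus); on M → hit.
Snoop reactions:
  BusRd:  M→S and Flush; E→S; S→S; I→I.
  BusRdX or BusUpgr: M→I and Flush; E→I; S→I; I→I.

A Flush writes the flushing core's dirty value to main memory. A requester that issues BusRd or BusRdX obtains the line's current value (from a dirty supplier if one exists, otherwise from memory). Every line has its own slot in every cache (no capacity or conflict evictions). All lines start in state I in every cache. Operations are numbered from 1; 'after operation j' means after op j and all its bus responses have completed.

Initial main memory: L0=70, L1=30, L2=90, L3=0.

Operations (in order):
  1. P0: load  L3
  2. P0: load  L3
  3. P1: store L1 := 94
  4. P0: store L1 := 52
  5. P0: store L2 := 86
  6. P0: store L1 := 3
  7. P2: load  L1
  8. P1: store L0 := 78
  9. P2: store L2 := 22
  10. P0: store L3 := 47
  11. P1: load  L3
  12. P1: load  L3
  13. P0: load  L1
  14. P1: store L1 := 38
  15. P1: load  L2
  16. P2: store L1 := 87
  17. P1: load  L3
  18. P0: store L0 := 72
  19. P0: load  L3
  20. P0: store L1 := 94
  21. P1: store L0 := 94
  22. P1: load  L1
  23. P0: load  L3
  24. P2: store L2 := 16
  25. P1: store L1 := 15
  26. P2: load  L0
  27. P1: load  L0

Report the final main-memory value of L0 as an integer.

1. P0: load  L3  bus=[BusRd]  L3: P0=E P1=I P2=I  mem[L3]=0
2. P0: load  L3  bus=[-]  L3: P0=E P1=I P2=I  mem[L3]=0
3. P1: store L1 := 94  bus=[BusRdX]  L1: P0=I P1=M P2=I  mem[L1]=30
4. P0: store L1 := 52  bus=[BusRdX,Flush]  L1: P0=M P1=I P2=I  mem[L1]=94
5. P0: store L2 := 86  bus=[BusRdX]  L2: P0=M P1=I P2=I  mem[L2]=90
6. P0: store L1 := 3  bus=[-]  L1: P0=M P1=I P2=I  mem[L1]=94
7. P2: load  L1  bus=[BusRd,Flush]  L1: P0=S P1=I P2=S  mem[L1]=3
8. P1: store L0 := 78  bus=[BusRdX]  L0: P0=I P1=M P2=I  mem[L0]=70
9. P2: store L2 := 22  bus=[BusRdX,Flush]  L2: P0=I P1=I P2=M  mem[L2]=86
10. P0: store L3 := 47  bus=[-]  L3: P0=M P1=I P2=I  mem[L3]=0
11. P1: load  L3  bus=[BusRd,Flush]  L3: P0=S P1=S P2=I  mem[L3]=47
12. P1: load  L3  bus=[-]  L3: P0=S P1=S P2=I  mem[L3]=47
13. P0: load  L1  bus=[-]  L1: P0=S P1=I P2=S  mem[L1]=3
14. P1: store L1 := 38  bus=[BusRdX]  L1: P0=I P1=M P2=I  mem[L1]=3
15. P1: load  L2  bus=[BusRd,Flush]  L2: P0=I P1=S P2=S  mem[L2]=22
16. P2: store L1 := 87  bus=[BusRdX,Flush]  L1: P0=I P1=I P2=M  mem[L1]=38
17. P1: load  L3  bus=[-]  L3: P0=S P1=S P2=I  mem[L3]=47
18. P0: store L0 := 72  bus=[BusRdX,Flush]  L0: P0=M P1=I P2=I  mem[L0]=78
19. P0: load  L3  bus=[-]  L3: P0=S P1=S P2=I  mem[L3]=47
20. P0: store L1 := 94  bus=[BusRdX,Flush]  L1: P0=M P1=I P2=I  mem[L1]=87
21. P1: store L0 := 94  bus=[BusRdX,Flush]  L0: P0=I P1=M P2=I  mem[L0]=72
22. P1: load  L1  bus=[BusRd,Flush]  L1: P0=S P1=S P2=I  mem[L1]=94
23. P0: load  L3  bus=[-]  L3: P0=S P1=S P2=I  mem[L3]=47
24. P2: store L2 := 16  bus=[BusUpgr]  L2: P0=I P1=I P2=M  mem[L2]=22
25. P1: store L1 := 15  bus=[BusUpgr]  L1: P0=I P1=M P2=I  mem[L1]=94
26. P2: load  L0  bus=[BusRd,Flush]  L0: P0=I P1=S P2=S  mem[L0]=94
27. P1: load  L0  bus=[-]  L0: P0=I P1=S P2=S  mem[L0]=94

memory[L0] = 94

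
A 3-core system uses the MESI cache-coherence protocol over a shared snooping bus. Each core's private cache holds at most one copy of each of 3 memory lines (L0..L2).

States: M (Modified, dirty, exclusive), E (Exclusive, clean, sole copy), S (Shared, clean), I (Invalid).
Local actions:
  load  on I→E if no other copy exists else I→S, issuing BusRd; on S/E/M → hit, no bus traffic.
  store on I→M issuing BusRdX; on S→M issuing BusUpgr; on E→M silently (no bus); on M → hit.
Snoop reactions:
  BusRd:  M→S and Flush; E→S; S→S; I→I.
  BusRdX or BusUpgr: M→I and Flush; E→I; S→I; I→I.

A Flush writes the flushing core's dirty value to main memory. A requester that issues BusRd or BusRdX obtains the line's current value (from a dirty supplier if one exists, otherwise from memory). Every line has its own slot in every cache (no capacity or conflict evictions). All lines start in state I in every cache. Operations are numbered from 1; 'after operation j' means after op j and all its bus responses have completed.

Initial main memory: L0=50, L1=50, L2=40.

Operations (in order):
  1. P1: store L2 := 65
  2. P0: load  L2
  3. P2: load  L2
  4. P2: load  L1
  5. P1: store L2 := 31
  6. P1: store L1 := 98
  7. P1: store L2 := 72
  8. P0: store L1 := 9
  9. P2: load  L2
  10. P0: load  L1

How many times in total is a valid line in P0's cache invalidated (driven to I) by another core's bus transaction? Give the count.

invalidations = 1

step 1: P1: store L2 := 65  ⟶  IMI  (L2)  txn=BusRdX  M[L2]=40
step 2: P0: load  L2  ⟶  SSI  (L2)  txn=BusRd+Flush  M[L2]=65
step 3: P2: load  L2  ⟶  SSS  (L2)  txn=BusRd  M[L2]=65
step 4: P2: load  L1  ⟶  IIE  (L1)  txn=BusRd  M[L1]=50
step 5: P1: store L2 := 31  ⟶  IMI  (L2)  txn=BusUpgr  M[L2]=65
step 6: P1: store L1 := 98  ⟶  IMI  (L1)  txn=BusRdX  M[L1]=50
step 7: P1: store L2 := 72  ⟶  IMI  (L2)  txn=∅  M[L2]=65
step 8: P0: store L1 := 9  ⟶  MII  (L1)  txn=BusRdX+Flush  M[L1]=98
step 9: P2: load  L2  ⟶  ISS  (L2)  txn=BusRd+Flush  M[L2]=72
step 10: P0: load  L1  ⟶  MII  (L1)  txn=∅  M[L1]=98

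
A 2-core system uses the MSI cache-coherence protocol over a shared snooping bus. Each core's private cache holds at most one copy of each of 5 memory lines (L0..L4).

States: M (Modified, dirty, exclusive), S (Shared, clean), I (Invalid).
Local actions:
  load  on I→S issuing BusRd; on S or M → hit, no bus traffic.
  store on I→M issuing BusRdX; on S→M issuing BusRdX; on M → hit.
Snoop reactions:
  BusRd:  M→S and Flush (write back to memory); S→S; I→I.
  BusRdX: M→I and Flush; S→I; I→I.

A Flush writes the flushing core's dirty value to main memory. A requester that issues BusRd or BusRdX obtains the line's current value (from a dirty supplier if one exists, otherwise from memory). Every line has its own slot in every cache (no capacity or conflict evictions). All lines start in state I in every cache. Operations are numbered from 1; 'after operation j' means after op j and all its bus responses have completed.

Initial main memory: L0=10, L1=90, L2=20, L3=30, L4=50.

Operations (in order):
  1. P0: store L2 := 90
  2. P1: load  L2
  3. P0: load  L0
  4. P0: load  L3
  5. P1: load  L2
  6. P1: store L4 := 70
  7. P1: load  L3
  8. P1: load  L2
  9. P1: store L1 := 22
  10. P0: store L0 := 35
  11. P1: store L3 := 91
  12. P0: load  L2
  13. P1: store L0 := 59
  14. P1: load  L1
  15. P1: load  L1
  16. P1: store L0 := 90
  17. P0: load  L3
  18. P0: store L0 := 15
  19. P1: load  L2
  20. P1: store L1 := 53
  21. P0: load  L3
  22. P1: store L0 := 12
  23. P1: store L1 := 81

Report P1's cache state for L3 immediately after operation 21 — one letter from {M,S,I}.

state = S

step 1: P0: store L2 := 90  ⟶  MI  (L2)  txn=BusRdX  M[L2]=20
step 2: P1: load  L2  ⟶  SS  (L2)  txn=BusRd+Flush  M[L2]=90
step 3: P0: load  L0  ⟶  SI  (L0)  txn=BusRd  M[L0]=10
step 4: P0: load  L3  ⟶  SI  (L3)  txn=BusRd  M[L3]=30
step 5: P1: load  L2  ⟶  SS  (L2)  txn=∅  M[L2]=90
step 6: P1: store L4 := 70  ⟶  IM  (L4)  txn=BusRdX  M[L4]=50
step 7: P1: load  L3  ⟶  SS  (L3)  txn=BusRd  M[L3]=30
step 8: P1: load  L2  ⟶  SS  (L2)  txn=∅  M[L2]=90
step 9: P1: store L1 := 22  ⟶  IM  (L1)  txn=BusRdX  M[L1]=90
step 10: P0: store L0 := 35  ⟶  MI  (L0)  txn=BusRdX  M[L0]=10
step 11: P1: store L3 := 91  ⟶  IM  (L3)  txn=BusRdX  M[L3]=30
step 12: P0: load  L2  ⟶  SS  (L2)  txn=∅  M[L2]=90
step 13: P1: store L0 := 59  ⟶  IM  (L0)  txn=BusRdX+Flush  M[L0]=35
step 14: P1: load  L1  ⟶  IM  (L1)  txn=∅  M[L1]=90
step 15: P1: load  L1  ⟶  IM  (L1)  txn=∅  M[L1]=90
step 16: P1: store L0 := 90  ⟶  IM  (L0)  txn=∅  M[L0]=35
step 17: P0: load  L3  ⟶  SS  (L3)  txn=BusRd+Flush  M[L3]=91
step 18: P0: store L0 := 15  ⟶  MI  (L0)  txn=BusRdX+Flush  M[L0]=90
step 19: P1: load  L2  ⟶  SS  (L2)  txn=∅  M[L2]=90
step 20: P1: store L1 := 53  ⟶  IM  (L1)  txn=∅  M[L1]=90
step 21: P0: load  L3  ⟶  SS  (L3)  txn=∅  M[L3]=91
step 22: P1: store L0 := 12  ⟶  IM  (L0)  txn=BusRdX+Flush  M[L0]=15
step 23: P1: store L1 := 81  ⟶  IM  (L1)  txn=∅  M[L1]=90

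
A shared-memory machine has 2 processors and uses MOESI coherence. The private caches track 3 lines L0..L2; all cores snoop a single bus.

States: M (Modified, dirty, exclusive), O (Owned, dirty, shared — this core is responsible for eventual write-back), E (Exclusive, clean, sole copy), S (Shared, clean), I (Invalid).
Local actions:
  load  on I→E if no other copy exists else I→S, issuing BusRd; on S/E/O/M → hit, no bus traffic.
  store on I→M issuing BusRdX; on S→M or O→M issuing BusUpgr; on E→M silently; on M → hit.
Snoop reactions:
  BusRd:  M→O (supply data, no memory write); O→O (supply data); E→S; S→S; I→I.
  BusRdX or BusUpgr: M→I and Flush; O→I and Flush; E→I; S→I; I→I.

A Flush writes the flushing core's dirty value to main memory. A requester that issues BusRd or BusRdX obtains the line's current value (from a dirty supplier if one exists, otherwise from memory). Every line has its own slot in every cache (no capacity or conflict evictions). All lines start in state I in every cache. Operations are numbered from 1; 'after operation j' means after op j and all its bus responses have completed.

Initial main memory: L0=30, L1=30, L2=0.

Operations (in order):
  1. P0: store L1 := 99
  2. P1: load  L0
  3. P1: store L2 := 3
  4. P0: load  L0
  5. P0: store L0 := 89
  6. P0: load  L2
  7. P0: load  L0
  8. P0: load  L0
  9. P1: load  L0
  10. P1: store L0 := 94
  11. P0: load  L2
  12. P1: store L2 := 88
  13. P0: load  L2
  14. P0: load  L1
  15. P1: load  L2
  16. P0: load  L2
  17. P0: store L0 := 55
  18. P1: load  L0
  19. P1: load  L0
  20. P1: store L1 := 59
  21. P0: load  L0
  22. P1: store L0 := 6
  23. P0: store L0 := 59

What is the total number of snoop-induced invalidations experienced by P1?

step 1: P0: store L1 := 99  ⟶  MI  (L1)  txn=BusRdX  M[L1]=30
step 2: P1: load  L0  ⟶  IE  (L0)  txn=BusRd  M[L0]=30
step 3: P1: store L2 := 3  ⟶  IM  (L2)  txn=BusRdX  M[L2]=0
step 4: P0: load  L0  ⟶  SS  (L0)  txn=BusRd  M[L0]=30
step 5: P0: store L0 := 89  ⟶  MI  (L0)  txn=BusUpgr  M[L0]=30
step 6: P0: load  L2  ⟶  SO  (L2)  txn=BusRd  M[L2]=0
step 7: P0: load  L0  ⟶  MI  (L0)  txn=∅  M[L0]=30
step 8: P0: load  L0  ⟶  MI  (L0)  txn=∅  M[L0]=30
step 9: P1: load  L0  ⟶  OS  (L0)  txn=BusRd  M[L0]=30
step 10: P1: store L0 := 94  ⟶  IM  (L0)  txn=BusUpgr+Flush  M[L0]=89
step 11: P0: load  L2  ⟶  SO  (L2)  txn=∅  M[L2]=0
step 12: P1: store L2 := 88  ⟶  IM  (L2)  txn=BusUpgr  M[L2]=0
step 13: P0: load  L2  ⟶  SO  (L2)  txn=BusRd  M[L2]=0
step 14: P0: load  L1  ⟶  MI  (L1)  txn=∅  M[L1]=30
step 15: P1: load  L2  ⟶  SO  (L2)  txn=∅  M[L2]=0
step 16: P0: load  L2  ⟶  SO  (L2)  txn=∅  M[L2]=0
step 17: P0: store L0 := 55  ⟶  MI  (L0)  txn=BusRdX+Flush  M[L0]=94
step 18: P1: load  L0  ⟶  OS  (L0)  txn=BusRd  M[L0]=94
step 19: P1: load  L0  ⟶  OS  (L0)  txn=∅  M[L0]=94
step 20: P1: store L1 := 59  ⟶  IM  (L1)  txn=BusRdX+Flush  M[L1]=99
step 21: P0: load  L0  ⟶  OS  (L0)  txn=∅  M[L0]=94
step 22: P1: store L0 := 6  ⟶  IM  (L0)  txn=BusUpgr+Flush  M[L0]=55
step 23: P0: store L0 := 59  ⟶  MI  (L0)  txn=BusRdX+Flush  M[L0]=6

invalidations = 3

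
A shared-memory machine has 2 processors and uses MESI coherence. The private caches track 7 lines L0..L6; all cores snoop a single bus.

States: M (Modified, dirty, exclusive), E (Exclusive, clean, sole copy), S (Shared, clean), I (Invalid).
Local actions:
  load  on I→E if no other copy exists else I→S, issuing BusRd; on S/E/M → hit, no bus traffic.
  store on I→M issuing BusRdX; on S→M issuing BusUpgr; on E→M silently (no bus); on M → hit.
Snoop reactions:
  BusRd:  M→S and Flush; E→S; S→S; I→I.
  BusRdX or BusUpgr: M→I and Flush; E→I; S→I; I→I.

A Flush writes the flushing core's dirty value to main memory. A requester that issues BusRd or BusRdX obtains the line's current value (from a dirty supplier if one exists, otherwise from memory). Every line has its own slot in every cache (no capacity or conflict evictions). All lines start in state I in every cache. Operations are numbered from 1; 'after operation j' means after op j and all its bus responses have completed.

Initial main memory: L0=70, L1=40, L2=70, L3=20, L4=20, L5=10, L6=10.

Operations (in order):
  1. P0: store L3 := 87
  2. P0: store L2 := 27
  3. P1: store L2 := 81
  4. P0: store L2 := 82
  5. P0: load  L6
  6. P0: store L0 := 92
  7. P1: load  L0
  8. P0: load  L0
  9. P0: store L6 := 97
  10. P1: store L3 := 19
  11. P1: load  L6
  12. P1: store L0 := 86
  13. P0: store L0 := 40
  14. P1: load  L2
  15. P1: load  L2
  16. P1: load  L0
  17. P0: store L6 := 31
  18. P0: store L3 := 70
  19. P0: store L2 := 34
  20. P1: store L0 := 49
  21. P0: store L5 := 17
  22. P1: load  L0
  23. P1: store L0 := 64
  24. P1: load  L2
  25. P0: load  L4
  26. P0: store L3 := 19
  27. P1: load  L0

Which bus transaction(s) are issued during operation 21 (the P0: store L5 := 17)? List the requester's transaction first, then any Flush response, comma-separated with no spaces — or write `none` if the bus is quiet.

  op1 P0: store L3 := 87 → M/I on L3; bus BusRdX; mem=20
  op2 P0: store L2 := 27 → M/I on L2; bus BusRdX; mem=70
  op3 P1: store L2 := 81 → I/M on L2; bus BusRdX Flush; mem=27
  op4 P0: store L2 := 82 → M/I on L2; bus BusRdX Flush; mem=81
  op5 P0: load  L6 → E/I on L6; bus BusRd; mem=10
  op6 P0: store L0 := 92 → M/I on L0; bus BusRdX; mem=70
  op7 P1: load  L0 → S/S on L0; bus BusRd Flush; mem=92
  op8 P0: load  L0 → S/S on L0; bus (none); mem=92
  op9 P0: store L6 := 97 → M/I on L6; bus (none); mem=10
  op10 P1: store L3 := 19 → I/M on L3; bus BusRdX Flush; mem=87
  op11 P1: load  L6 → S/S on L6; bus BusRd Flush; mem=97
  op12 P1: store L0 := 86 → I/M on L0; bus BusUpgr; mem=92
  op13 P0: store L0 := 40 → M/I on L0; bus BusRdX Flush; mem=86
  op14 P1: load  L2 → S/S on L2; bus BusRd Flush; mem=82
  op15 P1: load  L2 → S/S on L2; bus (none); mem=82
  op16 P1: load  L0 → S/S on L0; bus BusRd Flush; mem=40
  op17 P0: store L6 := 31 → M/I on L6; bus BusUpgr; mem=97
  op18 P0: store L3 := 70 → M/I on L3; bus BusRdX Flush; mem=19
  op19 P0: store L2 := 34 → M/I on L2; bus BusUpgr; mem=82
  op20 P1: store L0 := 49 → I/M on L0; bus BusUpgr; mem=40
  op21 P0: store L5 := 17 → M/I on L5; bus BusRdX; mem=10
  op22 P1: load  L0 → I/M on L0; bus (none); mem=40
  op23 P1: store L0 := 64 → I/M on L0; bus (none); mem=40
  op24 P1: load  L2 → S/S on L2; bus BusRd Flush; mem=34
  op25 P0: load  L4 → E/I on L4; bus BusRd; mem=20
  op26 P0: store L3 := 19 → M/I on L3; bus (none); mem=19
  op27 P1: load  L0 → I/M on L0; bus (none); mem=40

bus = BusRdX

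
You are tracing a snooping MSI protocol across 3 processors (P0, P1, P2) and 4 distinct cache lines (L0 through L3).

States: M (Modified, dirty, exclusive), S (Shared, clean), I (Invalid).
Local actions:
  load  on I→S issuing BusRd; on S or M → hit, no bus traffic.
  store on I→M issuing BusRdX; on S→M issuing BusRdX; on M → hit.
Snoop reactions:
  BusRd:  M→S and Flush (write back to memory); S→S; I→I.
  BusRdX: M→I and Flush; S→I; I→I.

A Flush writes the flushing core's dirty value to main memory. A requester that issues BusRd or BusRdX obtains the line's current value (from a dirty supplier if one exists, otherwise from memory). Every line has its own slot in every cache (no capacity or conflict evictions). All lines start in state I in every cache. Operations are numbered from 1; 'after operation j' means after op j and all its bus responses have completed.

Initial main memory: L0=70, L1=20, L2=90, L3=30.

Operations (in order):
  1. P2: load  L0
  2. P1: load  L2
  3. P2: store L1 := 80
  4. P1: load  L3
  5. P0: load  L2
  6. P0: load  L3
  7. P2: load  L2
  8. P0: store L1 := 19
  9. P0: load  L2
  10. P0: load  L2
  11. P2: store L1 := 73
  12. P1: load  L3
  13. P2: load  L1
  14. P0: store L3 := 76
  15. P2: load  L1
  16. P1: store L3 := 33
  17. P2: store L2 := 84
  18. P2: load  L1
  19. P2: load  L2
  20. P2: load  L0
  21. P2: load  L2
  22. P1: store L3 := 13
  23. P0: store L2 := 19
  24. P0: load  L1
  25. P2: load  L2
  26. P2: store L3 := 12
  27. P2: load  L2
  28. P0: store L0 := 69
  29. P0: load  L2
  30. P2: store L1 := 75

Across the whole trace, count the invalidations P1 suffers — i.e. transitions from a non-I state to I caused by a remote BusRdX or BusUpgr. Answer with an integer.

  op1 P2: load  L0 → I/I/S on L0; bus BusRd; mem=70
  op2 P1: load  L2 → I/S/I on L2; bus BusRd; mem=90
  op3 P2: store L1 := 80 → I/I/M on L1; bus BusRdX; mem=20
  op4 P1: load  L3 → I/S/I on L3; bus BusRd; mem=30
  op5 P0: load  L2 → S/S/I on L2; bus BusRd; mem=90
  op6 P0: load  L3 → S/S/I on L3; bus BusRd; mem=30
  op7 P2: load  L2 → S/S/S on L2; bus BusRd; mem=90
  op8 P0: store L1 := 19 → M/I/I on L1; bus BusRdX Flush; mem=80
  op9 P0: load  L2 → S/S/S on L2; bus (none); mem=90
  op10 P0: load  L2 → S/S/S on L2; bus (none); mem=90
  op11 P2: store L1 := 73 → I/I/M on L1; bus BusRdX Flush; mem=19
  op12 P1: load  L3 → S/S/I on L3; bus (none); mem=30
  op13 P2: load  L1 → I/I/M on L1; bus (none); mem=19
  op14 P0: store L3 := 76 → M/I/I on L3; bus BusRdX; mem=30
  op15 P2: load  L1 → I/I/M on L1; bus (none); mem=19
  op16 P1: store L3 := 33 → I/M/I on L3; bus BusRdX Flush; mem=76
  op17 P2: store L2 := 84 → I/I/M on L2; bus BusRdX; mem=90
  op18 P2: load  L1 → I/I/M on L1; bus (none); mem=19
  op19 P2: load  L2 → I/I/M on L2; bus (none); mem=90
  op20 P2: load  L0 → I/I/S on L0; bus (none); mem=70
  op21 P2: load  L2 → I/I/M on L2; bus (none); mem=90
  op22 P1: store L3 := 13 → I/M/I on L3; bus (none); mem=76
  op23 P0: store L2 := 19 → M/I/I on L2; bus BusRdX Flush; mem=84
  op24 P0: load  L1 → S/I/S on L1; bus BusRd Flush; mem=73
  op25 P2: load  L2 → S/I/S on L2; bus BusRd Flush; mem=19
  op26 P2: store L3 := 12 → I/I/M on L3; bus BusRdX Flush; mem=13
  op27 P2: load  L2 → S/I/S on L2; bus (none); mem=19
  op28 P0: store L0 := 69 → M/I/I on L0; bus BusRdX; mem=70
  op29 P0: load  L2 → S/I/S on L2; bus (none); mem=19
  op30 P2: store L1 := 75 → I/I/M on L1; bus BusRdX; mem=73

invalidations = 3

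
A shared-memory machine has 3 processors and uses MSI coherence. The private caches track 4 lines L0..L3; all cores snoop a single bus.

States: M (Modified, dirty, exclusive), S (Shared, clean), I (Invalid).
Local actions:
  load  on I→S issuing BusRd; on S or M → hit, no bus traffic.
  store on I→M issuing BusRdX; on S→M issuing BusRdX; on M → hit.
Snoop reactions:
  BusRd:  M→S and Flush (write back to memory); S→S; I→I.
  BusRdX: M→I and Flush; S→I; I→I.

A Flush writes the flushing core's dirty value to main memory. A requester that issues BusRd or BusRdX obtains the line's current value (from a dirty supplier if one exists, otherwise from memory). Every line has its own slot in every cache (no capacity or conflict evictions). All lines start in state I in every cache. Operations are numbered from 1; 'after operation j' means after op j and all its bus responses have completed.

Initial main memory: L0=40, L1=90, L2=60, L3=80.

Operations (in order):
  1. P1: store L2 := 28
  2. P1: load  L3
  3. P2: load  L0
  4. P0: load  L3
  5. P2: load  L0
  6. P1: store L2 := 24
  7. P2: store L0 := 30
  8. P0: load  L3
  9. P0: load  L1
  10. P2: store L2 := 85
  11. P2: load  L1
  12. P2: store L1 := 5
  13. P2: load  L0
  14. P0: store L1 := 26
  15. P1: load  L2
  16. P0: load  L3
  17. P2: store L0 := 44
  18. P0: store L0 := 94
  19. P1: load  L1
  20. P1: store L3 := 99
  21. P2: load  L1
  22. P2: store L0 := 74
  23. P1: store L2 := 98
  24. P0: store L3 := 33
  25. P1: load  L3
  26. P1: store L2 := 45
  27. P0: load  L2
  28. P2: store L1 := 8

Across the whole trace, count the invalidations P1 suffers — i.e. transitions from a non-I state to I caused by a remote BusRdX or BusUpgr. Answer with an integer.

  op1 P1: store L2 := 28 → I/M/I on L2; bus BusRdX; mem=60
  op2 P1: load  L3 → I/S/I on L3; bus BusRd; mem=80
  op3 P2: load  L0 → I/I/S on L0; bus BusRd; mem=40
  op4 P0: load  L3 → S/S/I on L3; bus BusRd; mem=80
  op5 P2: load  L0 → I/I/S on L0; bus (none); mem=40
  op6 P1: store L2 := 24 → I/M/I on L2; bus (none); mem=60
  op7 P2: store L0 := 30 → I/I/M on L0; bus BusRdX; mem=40
  op8 P0: load  L3 → S/S/I on L3; bus (none); mem=80
  op9 P0: load  L1 → S/I/I on L1; bus BusRd; mem=90
  op10 P2: store L2 := 85 → I/I/M on L2; bus BusRdX Flush; mem=24
  op11 P2: load  L1 → S/I/S on L1; bus BusRd; mem=90
  op12 P2: store L1 := 5 → I/I/M on L1; bus BusRdX; mem=90
  op13 P2: load  L0 → I/I/M on L0; bus (none); mem=40
  op14 P0: store L1 := 26 → M/I/I on L1; bus BusRdX Flush; mem=5
  op15 P1: load  L2 → I/S/S on L2; bus BusRd Flush; mem=85
  op16 P0: load  L3 → S/S/I on L3; bus (none); mem=80
  op17 P2: store L0 := 44 → I/I/M on L0; bus (none); mem=40
  op18 P0: store L0 := 94 → M/I/I on L0; bus BusRdX Flush; mem=44
  op19 P1: load  L1 → S/S/I on L1; bus BusRd Flush; mem=26
  op20 P1: store L3 := 99 → I/M/I on L3; bus BusRdX; mem=80
  op21 P2: load  L1 → S/S/S on L1; bus BusRd; mem=26
  op22 P2: store L0 := 74 → I/I/M on L0; bus BusRdX Flush; mem=94
  op23 P1: store L2 := 98 → I/M/I on L2; bus BusRdX; mem=85
  op24 P0: store L3 := 33 → M/I/I on L3; bus BusRdX Flush; mem=99
  op25 P1: load  L3 → S/S/I on L3; bus BusRd Flush; mem=33
  op26 P1: store L2 := 45 → I/M/I on L2; bus (none); mem=85
  op27 P0: load  L2 → S/S/I on L2; bus BusRd Flush; mem=45
  op28 P2: store L1 := 8 → I/I/M on L1; bus BusRdX; mem=26

invalidations = 3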